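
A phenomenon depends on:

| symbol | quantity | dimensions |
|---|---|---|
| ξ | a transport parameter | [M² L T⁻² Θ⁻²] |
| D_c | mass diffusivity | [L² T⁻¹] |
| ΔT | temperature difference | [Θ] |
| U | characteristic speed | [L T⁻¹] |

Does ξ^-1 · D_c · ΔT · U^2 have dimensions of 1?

no

Sum the exponent of each base dimension across the product:
  M: −[ξ]_M + [D_c]_M + [ΔT]_M + 2·[U]_M = −(2) + (0) + (0) + 2·(0) = -2
  L: −[ξ]_L + [D_c]_L + [ΔT]_L + 2·[U]_L = −(1) + (2) + (0) + 2·(1) = 3
  T: −[ξ]_T + [D_c]_T + [ΔT]_T + 2·[U]_T = −(-2) + (-1) + (0) + 2·(-1) = -1
  Θ: −[ξ]_Θ + [D_c]_Θ + [ΔT]_Θ + 2·[U]_Θ = −(-2) + (0) + (1) + 2·(0) = 3
Net dimensions [M⁻² L³ T⁻¹ Θ³] ≠ [1] — not dimensionless.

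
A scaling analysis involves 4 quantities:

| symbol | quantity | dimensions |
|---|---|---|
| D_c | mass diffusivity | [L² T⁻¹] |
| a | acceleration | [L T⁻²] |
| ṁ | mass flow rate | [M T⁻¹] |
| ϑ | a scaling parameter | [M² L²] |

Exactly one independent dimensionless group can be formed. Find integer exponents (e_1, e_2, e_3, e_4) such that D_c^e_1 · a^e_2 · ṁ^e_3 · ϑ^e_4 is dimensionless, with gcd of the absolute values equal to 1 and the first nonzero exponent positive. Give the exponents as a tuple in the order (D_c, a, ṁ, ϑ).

M: e_1·(0) + e_2·(0) + e_3·(1) + e_4·(2) = 0
L: e_1·(2) + e_2·(1) + e_3·(0) + e_4·(2) = 0
T: e_1·(-1) + e_2·(-2) + e_3·(-1) + e_4·(0) = 0
Solving this homogeneous linear system for the smallest-integer solution (first nonzero entry positive) gives (2, -2, 2, -1).

(2, -2, 2, -1)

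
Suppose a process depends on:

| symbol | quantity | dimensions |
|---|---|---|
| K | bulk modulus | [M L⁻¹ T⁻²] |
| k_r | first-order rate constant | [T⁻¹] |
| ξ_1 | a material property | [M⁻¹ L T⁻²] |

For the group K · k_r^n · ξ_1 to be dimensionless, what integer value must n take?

-4

Balance the T exponent: (-1)·n from k_r, plus (-2) + (-2) = -4 from the rest, must sum to zero.
−n − 4 = 0, so n = -4.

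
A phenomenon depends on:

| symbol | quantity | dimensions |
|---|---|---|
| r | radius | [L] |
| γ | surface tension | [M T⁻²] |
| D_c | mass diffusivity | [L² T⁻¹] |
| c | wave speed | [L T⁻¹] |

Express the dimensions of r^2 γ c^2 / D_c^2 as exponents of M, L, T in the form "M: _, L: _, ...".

M: 1, L: 0, T: -2

Collect each base-dimension exponent across the product:
  M: 2·(0) + (1) − 2·(0) + 2·(0) = 1
  L: 2·(1) + (0) − 2·(2) + 2·(1) = 0
  T: 2·(0) + (-2) − 2·(-1) + 2·(-1) = -2
So the dimensions are [M T⁻²].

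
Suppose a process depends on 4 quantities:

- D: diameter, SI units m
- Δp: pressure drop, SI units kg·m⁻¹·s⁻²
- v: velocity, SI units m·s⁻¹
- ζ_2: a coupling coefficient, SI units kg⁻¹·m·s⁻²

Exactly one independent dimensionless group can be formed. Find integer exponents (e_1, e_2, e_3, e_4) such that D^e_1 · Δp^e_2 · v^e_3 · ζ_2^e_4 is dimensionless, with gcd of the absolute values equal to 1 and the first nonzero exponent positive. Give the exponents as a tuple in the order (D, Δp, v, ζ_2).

M: e_1·(0) + e_2·(1) + e_3·(0) + e_4·(-1) = 0
L: e_1·(1) + e_2·(-1) + e_3·(1) + e_4·(1) = 0
T: e_1·(0) + e_2·(-2) + e_3·(-1) + e_4·(-2) = 0
Solving this homogeneous linear system for the smallest-integer solution (first nonzero entry positive) gives (4, 1, -4, 1).

(4, 1, -4, 1)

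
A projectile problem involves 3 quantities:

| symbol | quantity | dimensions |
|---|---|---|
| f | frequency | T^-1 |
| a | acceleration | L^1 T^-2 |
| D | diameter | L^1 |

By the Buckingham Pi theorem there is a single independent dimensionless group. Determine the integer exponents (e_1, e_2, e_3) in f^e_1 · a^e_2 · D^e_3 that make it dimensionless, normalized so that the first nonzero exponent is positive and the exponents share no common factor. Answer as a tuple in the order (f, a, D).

L: e_1·(0) + e_2·(1) + e_3·(1) = 0
T: e_1·(-1) + e_2·(-2) + e_3·(0) = 0
Solving this homogeneous linear system for the smallest-integer solution (first nonzero entry positive) gives (2, -1, 1).

(2, -1, 1)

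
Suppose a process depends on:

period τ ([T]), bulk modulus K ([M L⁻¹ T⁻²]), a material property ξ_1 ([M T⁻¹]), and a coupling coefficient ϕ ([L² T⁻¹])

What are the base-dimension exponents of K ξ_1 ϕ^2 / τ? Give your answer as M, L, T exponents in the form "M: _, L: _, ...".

M: 2, L: 3, T: -6

Collect each base-dimension exponent across the product:
  M: −(0) + (1) + (1) + 2·(0) = 2
  L: −(0) + (-1) + (0) + 2·(2) = 3
  T: −(1) + (-2) + (-1) + 2·(-1) = -6
So the dimensions are [M² L³ T⁻⁶].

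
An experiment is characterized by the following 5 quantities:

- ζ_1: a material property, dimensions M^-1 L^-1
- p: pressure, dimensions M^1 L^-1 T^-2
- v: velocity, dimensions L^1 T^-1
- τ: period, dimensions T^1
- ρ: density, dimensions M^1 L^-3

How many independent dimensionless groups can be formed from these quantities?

There are 5 variables and 3 base dimensions (M, L, T).
The dimension matrix has rank 3.
Independent dimensionless groups: 5 − 3 = 2.

2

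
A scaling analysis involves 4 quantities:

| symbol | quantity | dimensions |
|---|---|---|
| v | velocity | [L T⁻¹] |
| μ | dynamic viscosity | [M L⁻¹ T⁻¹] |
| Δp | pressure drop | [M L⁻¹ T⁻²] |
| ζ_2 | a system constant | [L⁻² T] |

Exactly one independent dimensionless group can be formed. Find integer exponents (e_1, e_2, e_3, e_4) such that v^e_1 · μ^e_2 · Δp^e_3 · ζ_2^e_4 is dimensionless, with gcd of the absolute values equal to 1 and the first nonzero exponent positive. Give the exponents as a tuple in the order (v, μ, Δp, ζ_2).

(2, 1, -1, 1)

M: e_1·(0) + e_2·(1) + e_3·(1) + e_4·(0) = 0
L: e_1·(1) + e_2·(-1) + e_3·(-1) + e_4·(-2) = 0
T: e_1·(-1) + e_2·(-1) + e_3·(-2) + e_4·(1) = 0
Solving this homogeneous linear system for the smallest-integer solution (first nonzero entry positive) gives (2, 1, -1, 1).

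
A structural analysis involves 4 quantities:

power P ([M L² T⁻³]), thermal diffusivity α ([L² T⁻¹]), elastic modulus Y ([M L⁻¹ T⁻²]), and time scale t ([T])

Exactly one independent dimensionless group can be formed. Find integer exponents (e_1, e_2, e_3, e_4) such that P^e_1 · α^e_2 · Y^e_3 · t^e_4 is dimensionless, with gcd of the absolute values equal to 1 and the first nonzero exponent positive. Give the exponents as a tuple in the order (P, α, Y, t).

(2, -3, -2, -1)

M: e_1·(1) + e_2·(0) + e_3·(1) + e_4·(0) = 0
L: e_1·(2) + e_2·(2) + e_3·(-1) + e_4·(0) = 0
T: e_1·(-3) + e_2·(-1) + e_3·(-2) + e_4·(1) = 0
Solving this homogeneous linear system for the smallest-integer solution (first nonzero entry positive) gives (2, -3, -2, -1).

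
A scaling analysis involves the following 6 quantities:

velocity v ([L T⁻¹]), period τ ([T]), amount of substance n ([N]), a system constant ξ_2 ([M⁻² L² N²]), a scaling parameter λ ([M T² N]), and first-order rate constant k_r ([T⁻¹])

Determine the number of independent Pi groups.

2

There are 6 variables and 4 base dimensions (M, L, T, N).
The dimension matrix has rank 4.
Independent dimensionless groups: 6 − 4 = 2.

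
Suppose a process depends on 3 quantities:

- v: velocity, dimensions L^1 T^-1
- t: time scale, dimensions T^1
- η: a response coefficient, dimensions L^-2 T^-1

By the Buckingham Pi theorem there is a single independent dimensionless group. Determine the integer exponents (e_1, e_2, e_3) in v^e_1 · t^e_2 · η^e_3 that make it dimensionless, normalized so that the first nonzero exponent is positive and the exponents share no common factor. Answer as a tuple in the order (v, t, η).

(2, 3, 1)

L: e_1·(1) + e_2·(0) + e_3·(-2) = 0
T: e_1·(-1) + e_2·(1) + e_3·(-1) = 0
Solving this homogeneous linear system for the smallest-integer solution (first nonzero entry positive) gives (2, 3, 1).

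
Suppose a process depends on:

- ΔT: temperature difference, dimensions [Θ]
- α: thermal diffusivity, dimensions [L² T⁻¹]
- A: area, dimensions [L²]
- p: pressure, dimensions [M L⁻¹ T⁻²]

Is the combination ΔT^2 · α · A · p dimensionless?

Sum the exponent of each base dimension across the product:
  M: 2·[ΔT]_M + [α]_M + [A]_M + [p]_M = 2·(0) + (0) + (0) + (1) = 1
  L: 2·[ΔT]_L + [α]_L + [A]_L + [p]_L = 2·(0) + (2) + (2) + (-1) = 3
  T: 2·[ΔT]_T + [α]_T + [A]_T + [p]_T = 2·(0) + (-1) + (0) + (-2) = -3
  Θ: 2·[ΔT]_Θ + [α]_Θ + [A]_Θ + [p]_Θ = 2·(1) + (0) + (0) + (0) = 2
Net dimensions [M L³ T⁻³ Θ²] ≠ [1] — not dimensionless.

no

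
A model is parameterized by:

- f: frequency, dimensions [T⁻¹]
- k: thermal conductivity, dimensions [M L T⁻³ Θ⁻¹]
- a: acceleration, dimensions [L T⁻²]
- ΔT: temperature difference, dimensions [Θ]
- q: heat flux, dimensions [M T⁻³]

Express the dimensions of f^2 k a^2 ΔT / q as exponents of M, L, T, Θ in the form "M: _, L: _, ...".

Collect each base-dimension exponent across the product:
  M: 2·(0) + (1) + 2·(0) + (0) − (1) = 0
  L: 2·(0) + (1) + 2·(1) + (0) − (0) = 3
  T: 2·(-1) + (-3) + 2·(-2) + (0) − (-3) = -6
  Θ: 2·(0) + (-1) + 2·(0) + (1) − (0) = 0
So the dimensions are [L³ T⁻⁶].

M: 0, L: 3, T: -6, Θ: 0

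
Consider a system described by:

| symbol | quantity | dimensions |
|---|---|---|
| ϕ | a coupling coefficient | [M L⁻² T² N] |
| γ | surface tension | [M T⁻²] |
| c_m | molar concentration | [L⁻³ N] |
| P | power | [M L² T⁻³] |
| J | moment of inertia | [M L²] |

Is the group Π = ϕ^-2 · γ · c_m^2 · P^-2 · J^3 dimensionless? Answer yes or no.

Sum the exponent of each base dimension across the product:
  M: −2·[ϕ]_M + [γ]_M + 2·[c_m]_M − 2·[P]_M + 3·[J]_M = −2·(1) + (1) + 2·(0) − 2·(1) + 3·(1) = 0
  L: −2·[ϕ]_L + [γ]_L + 2·[c_m]_L − 2·[P]_L + 3·[J]_L = −2·(-2) + (0) + 2·(-3) − 2·(2) + 3·(2) = 0
  T: −2·[ϕ]_T + [γ]_T + 2·[c_m]_T − 2·[P]_T + 3·[J]_T = −2·(2) + (-2) + 2·(0) − 2·(-3) + 3·(0) = 0
  N: −2·[ϕ]_N + [γ]_N + 2·[c_m]_N − 2·[P]_N + 3·[J]_N = −2·(1) + (0) + 2·(1) − 2·(0) + 3·(0) = 0
All base exponents vanish — dimensionless.

yes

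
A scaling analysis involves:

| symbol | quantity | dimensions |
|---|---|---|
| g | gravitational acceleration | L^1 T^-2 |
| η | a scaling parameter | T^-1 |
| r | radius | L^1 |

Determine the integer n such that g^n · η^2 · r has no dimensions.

Balance the L exponent: (1)·n from g, plus 2·(0) + (1) = 1 from the rest, must sum to zero.
n + 1 = 0, so n = -1.

-1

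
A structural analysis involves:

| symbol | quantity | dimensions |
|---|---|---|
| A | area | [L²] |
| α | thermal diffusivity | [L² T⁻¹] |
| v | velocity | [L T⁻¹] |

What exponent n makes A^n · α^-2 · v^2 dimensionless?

Balance the L exponent: (2)·n from A, plus −2·(2) + 2·(1) = -2 from the rest, must sum to zero.
2n − 2 = 0, so n = 1.

1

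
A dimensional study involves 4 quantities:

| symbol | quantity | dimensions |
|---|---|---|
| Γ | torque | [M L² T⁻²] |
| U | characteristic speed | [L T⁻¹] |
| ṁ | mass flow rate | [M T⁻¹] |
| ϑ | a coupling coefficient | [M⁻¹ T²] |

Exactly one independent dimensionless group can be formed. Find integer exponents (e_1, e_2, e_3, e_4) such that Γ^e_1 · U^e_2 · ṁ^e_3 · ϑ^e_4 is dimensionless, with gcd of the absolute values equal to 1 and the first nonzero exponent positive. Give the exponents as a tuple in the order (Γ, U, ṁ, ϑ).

M: e_1·(1) + e_2·(0) + e_3·(1) + e_4·(-1) = 0
L: e_1·(2) + e_2·(1) + e_3·(0) + e_4·(0) = 0
T: e_1·(-2) + e_2·(-1) + e_3·(-1) + e_4·(2) = 0
Solving this homogeneous linear system for the smallest-integer solution (first nonzero entry positive) gives (1, -2, -2, -1).

(1, -2, -2, -1)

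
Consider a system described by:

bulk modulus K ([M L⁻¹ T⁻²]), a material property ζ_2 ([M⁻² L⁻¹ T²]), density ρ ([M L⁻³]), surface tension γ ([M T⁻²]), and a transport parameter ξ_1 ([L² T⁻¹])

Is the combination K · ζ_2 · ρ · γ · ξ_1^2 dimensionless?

Sum the exponent of each base dimension across the product:
  M: [K]_M + [ζ_2]_M + [ρ]_M + [γ]_M + 2·[ξ_1]_M = (1) + (-2) + (1) + (1) + 2·(0) = 1
  L: [K]_L + [ζ_2]_L + [ρ]_L + [γ]_L + 2·[ξ_1]_L = (-1) + (-1) + (-3) + (0) + 2·(2) = -1
  T: [K]_T + [ζ_2]_T + [ρ]_T + [γ]_T + 2·[ξ_1]_T = (-2) + (2) + (0) + (-2) + 2·(-1) = -4
Net dimensions [M L⁻¹ T⁻⁴] ≠ [1] — not dimensionless.

no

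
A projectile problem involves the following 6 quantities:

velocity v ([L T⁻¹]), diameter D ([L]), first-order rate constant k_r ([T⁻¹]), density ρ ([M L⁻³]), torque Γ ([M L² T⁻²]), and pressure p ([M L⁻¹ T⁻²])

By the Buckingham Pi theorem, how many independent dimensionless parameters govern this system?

There are 6 variables and 3 base dimensions (M, L, T).
The dimension matrix has rank 3.
Independent dimensionless groups: 6 − 3 = 3.

3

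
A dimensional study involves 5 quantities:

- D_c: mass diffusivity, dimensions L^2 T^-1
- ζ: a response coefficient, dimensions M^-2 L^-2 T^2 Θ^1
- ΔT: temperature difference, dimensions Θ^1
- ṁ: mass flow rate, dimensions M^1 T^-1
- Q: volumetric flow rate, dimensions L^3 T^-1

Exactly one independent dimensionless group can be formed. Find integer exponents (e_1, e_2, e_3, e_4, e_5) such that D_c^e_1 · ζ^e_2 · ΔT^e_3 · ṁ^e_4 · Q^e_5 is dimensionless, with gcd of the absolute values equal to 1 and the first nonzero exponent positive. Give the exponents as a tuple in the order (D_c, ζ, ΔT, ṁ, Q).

(2, -1, 1, -2, -2)

M: e_1·(0) + e_2·(-2) + e_3·(0) + e_4·(1) + e_5·(0) = 0
L: e_1·(2) + e_2·(-2) + e_3·(0) + e_4·(0) + e_5·(3) = 0
T: e_1·(-1) + e_2·(2) + e_3·(0) + e_4·(-1) + e_5·(-1) = 0
Θ: e_1·(0) + e_2·(1) + e_3·(1) + e_4·(0) + e_5·(0) = 0
Solving this homogeneous linear system for the smallest-integer solution (first nonzero entry positive) gives (2, -1, 1, -2, -2).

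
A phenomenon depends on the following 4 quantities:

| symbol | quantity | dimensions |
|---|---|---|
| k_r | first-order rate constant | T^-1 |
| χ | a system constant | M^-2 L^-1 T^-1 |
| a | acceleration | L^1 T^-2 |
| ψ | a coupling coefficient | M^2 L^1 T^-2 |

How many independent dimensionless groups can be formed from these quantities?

There are 4 variables and 3 base dimensions (M, L, T).
The dimension matrix has rank 3.
Independent dimensionless groups: 4 − 3 = 1.

1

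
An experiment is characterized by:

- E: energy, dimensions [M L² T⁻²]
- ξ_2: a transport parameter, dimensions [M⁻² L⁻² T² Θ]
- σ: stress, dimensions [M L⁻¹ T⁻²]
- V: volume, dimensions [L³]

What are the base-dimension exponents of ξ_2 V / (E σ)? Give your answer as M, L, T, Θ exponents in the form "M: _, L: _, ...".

M: -4, L: 0, T: 6, Θ: 1

Collect each base-dimension exponent across the product:
  M: −(1) + (-2) − (1) + (0) = -4
  L: −(2) + (-2) − (-1) + (3) = 0
  T: −(-2) + (2) − (-2) + (0) = 6
  Θ: −(0) + (1) − (0) + (0) = 1
So the dimensions are [M⁻⁴ T⁶ Θ].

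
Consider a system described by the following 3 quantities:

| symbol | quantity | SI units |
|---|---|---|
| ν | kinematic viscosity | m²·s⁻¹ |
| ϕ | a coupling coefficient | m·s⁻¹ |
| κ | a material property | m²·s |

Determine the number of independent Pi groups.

There are 3 variables and 2 base dimensions (L, T).
The dimension matrix has rank 2.
Independent dimensionless groups: 3 − 2 = 1.

1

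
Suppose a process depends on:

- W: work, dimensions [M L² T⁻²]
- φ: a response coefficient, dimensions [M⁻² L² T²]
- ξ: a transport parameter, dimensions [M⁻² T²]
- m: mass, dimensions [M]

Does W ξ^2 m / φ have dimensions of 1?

Sum the exponent of each base dimension across the product:
  M: [W]_M − [φ]_M + 2·[ξ]_M + [m]_M = (1) − (-2) + 2·(-2) + (1) = 0
  L: [W]_L − [φ]_L + 2·[ξ]_L + [m]_L = (2) − (2) + 2·(0) + (0) = 0
  T: [W]_T − [φ]_T + 2·[ξ]_T + [m]_T = (-2) − (2) + 2·(2) + (0) = 0
All base exponents vanish — dimensionless.

yes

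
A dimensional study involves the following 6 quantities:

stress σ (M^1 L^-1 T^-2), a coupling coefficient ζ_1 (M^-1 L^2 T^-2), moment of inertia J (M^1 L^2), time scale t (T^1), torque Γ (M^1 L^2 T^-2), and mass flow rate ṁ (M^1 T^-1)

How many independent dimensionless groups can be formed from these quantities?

There are 6 variables and 3 base dimensions (M, L, T).
The dimension matrix has rank 3.
Independent dimensionless groups: 6 − 3 = 3.

3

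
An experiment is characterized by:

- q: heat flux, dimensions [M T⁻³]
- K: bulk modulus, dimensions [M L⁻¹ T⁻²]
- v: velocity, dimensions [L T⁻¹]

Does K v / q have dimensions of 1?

Sum the exponent of each base dimension across the product:
  M: −[q]_M + [K]_M + [v]_M = −(1) + (1) + (0) = 0
  L: −[q]_L + [K]_L + [v]_L = −(0) + (-1) + (1) = 0
  T: −[q]_T + [K]_T + [v]_T = −(-3) + (-2) + (-1) = 0
All base exponents vanish — dimensionless.

yes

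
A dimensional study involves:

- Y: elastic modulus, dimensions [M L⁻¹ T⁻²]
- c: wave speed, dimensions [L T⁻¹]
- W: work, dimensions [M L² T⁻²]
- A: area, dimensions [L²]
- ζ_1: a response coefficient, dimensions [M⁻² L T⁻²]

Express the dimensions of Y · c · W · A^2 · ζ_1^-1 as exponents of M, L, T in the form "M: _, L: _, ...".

M: 4, L: 5, T: -3

Collect each base-dimension exponent across the product:
  M: (1) + (0) + (1) + 2·(0) − (-2) = 4
  L: (-1) + (1) + (2) + 2·(2) − (1) = 5
  T: (-2) + (-1) + (-2) + 2·(0) − (-2) = -3
So the dimensions are [M⁴ L⁵ T⁻³].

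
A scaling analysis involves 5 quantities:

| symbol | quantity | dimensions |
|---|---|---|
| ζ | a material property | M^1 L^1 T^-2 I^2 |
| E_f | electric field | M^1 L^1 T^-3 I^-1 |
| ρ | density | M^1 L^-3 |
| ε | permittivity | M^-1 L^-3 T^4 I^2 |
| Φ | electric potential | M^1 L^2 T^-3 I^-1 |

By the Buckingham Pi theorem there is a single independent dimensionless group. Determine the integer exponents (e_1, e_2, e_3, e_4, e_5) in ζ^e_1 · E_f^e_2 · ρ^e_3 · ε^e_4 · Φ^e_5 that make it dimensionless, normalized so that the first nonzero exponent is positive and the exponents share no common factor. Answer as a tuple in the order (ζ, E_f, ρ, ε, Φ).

(1, -2, 1, -4, -4)

M: e_1·(1) + e_2·(1) + e_3·(1) + e_4·(-1) + e_5·(1) = 0
L: e_1·(1) + e_2·(1) + e_3·(-3) + e_4·(-3) + e_5·(2) = 0
T: e_1·(-2) + e_2·(-3) + e_3·(0) + e_4·(4) + e_5·(-3) = 0
I: e_1·(2) + e_2·(-1) + e_3·(0) + e_4·(2) + e_5·(-1) = 0
Solving this homogeneous linear system for the smallest-integer solution (first nonzero entry positive) gives (1, -2, 1, -4, -4).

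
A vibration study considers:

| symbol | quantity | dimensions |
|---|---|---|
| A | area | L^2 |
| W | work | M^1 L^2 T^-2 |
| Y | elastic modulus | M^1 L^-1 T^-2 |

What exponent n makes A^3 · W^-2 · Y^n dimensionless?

2

Balance the M exponent: (1)·n from Y, plus 3·(0) − 2·(1) = -2 from the rest, must sum to zero.
n − 2 = 0, so n = 2.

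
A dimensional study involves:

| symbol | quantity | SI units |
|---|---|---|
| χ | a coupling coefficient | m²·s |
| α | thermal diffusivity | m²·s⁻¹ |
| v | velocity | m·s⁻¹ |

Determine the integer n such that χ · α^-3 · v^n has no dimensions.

4

Balance the L exponent: (1)·n from v, plus (2) − 3·(2) = -4 from the rest, must sum to zero.
n − 4 = 0, so n = 4.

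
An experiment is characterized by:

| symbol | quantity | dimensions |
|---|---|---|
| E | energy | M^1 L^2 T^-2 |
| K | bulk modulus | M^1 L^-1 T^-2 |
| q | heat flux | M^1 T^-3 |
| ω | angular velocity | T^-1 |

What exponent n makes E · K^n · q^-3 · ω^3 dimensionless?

2

Balance the M exponent: (1)·n from K, plus (1) − 3·(1) + 3·(0) = -2 from the rest, must sum to zero.
n − 2 = 0, so n = 2.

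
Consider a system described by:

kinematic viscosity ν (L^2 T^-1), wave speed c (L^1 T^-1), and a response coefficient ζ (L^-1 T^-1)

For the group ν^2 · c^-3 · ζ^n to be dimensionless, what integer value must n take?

1

Balance the L exponent: (-1)·n from ζ, plus 2·(2) − 3·(1) = 1 from the rest, must sum to zero.
−n + 1 = 0, so n = 1.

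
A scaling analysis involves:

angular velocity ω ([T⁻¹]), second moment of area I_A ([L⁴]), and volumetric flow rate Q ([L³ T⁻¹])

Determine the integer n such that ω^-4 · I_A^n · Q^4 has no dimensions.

Balance the L exponent: (4)·n from I_A, plus −4·(0) + 4·(3) = 12 from the rest, must sum to zero.
4n + 12 = 0, so n = -3.

-3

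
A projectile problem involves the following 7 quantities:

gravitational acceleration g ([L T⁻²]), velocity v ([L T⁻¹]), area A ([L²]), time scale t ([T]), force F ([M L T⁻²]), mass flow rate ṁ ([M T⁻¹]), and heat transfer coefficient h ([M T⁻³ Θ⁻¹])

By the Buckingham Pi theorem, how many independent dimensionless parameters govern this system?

There are 7 variables and 4 base dimensions (M, L, T, Θ).
The dimension matrix has rank 4.
Independent dimensionless groups: 7 − 4 = 3.

3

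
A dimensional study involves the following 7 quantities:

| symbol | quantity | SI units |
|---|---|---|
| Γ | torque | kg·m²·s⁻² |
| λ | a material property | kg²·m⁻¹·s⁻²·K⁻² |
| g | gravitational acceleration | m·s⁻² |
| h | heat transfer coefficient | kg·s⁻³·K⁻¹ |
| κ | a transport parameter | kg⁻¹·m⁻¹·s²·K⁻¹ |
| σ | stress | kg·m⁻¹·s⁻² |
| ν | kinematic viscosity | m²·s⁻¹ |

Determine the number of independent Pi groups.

3

There are 7 variables and 4 base dimensions (M, L, T, Θ).
The dimension matrix has rank 4.
Independent dimensionless groups: 7 − 4 = 3.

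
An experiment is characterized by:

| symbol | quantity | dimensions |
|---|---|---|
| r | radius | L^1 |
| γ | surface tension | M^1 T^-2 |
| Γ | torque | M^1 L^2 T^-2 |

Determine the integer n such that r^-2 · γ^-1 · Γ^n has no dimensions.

Balance the M exponent: (1)·n from Γ, plus −2·(0) − (1) = -1 from the rest, must sum to zero.
n − 1 = 0, so n = 1.

1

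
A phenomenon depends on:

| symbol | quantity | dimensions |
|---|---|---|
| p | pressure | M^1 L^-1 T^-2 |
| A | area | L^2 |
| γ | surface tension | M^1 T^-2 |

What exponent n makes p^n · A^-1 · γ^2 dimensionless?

Balance the M exponent: (1)·n from p, plus −(0) + 2·(1) = 2 from the rest, must sum to zero.
n + 2 = 0, so n = -2.

-2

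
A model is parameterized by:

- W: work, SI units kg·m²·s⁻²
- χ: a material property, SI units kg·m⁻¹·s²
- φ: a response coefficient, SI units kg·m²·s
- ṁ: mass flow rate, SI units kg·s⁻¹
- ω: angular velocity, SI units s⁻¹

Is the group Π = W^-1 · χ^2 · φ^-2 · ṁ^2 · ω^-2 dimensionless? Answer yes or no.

no

Sum the exponent of each base dimension across the product:
  M: −[W]_M + 2·[χ]_M − 2·[φ]_M + 2·[ṁ]_M − 2·[ω]_M = −(1) + 2·(1) − 2·(1) + 2·(1) − 2·(0) = 1
  L: −[W]_L + 2·[χ]_L − 2·[φ]_L + 2·[ṁ]_L − 2·[ω]_L = −(2) + 2·(-1) − 2·(2) + 2·(0) − 2·(0) = -8
  T: −[W]_T + 2·[χ]_T − 2·[φ]_T + 2·[ṁ]_T − 2·[ω]_T = −(-2) + 2·(2) − 2·(1) + 2·(-1) − 2·(-1) = 4
Net dimensions [M L⁻⁸ T⁴] ≠ [1] — not dimensionless.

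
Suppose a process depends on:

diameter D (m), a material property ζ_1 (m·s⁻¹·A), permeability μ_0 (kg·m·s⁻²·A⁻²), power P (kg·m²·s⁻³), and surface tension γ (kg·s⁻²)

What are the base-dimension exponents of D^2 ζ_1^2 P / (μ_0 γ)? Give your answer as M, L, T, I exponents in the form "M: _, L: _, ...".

M: -1, L: 5, T: -1, I: 4

Collect each base-dimension exponent across the product:
  M: 2·(0) + 2·(0) − (1) + (1) − (1) = -1
  L: 2·(1) + 2·(1) − (1) + (2) − (0) = 5
  T: 2·(0) + 2·(-1) − (-2) + (-3) − (-2) = -1
  I: 2·(0) + 2·(1) − (-2) + (0) − (0) = 4
So the dimensions are [M⁻¹ L⁵ T⁻¹ I⁴].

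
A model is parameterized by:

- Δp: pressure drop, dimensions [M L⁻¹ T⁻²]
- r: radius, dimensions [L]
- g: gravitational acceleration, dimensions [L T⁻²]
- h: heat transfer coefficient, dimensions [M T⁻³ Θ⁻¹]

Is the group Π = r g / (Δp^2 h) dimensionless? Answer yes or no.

no

Sum the exponent of each base dimension across the product:
  M: −2·[Δp]_M + [r]_M + [g]_M − [h]_M = −2·(1) + (0) + (0) − (1) = -3
  L: −2·[Δp]_L + [r]_L + [g]_L − [h]_L = −2·(-1) + (1) + (1) − (0) = 4
  T: −2·[Δp]_T + [r]_T + [g]_T − [h]_T = −2·(-2) + (0) + (-2) − (-3) = 5
  Θ: −2·[Δp]_Θ + [r]_Θ + [g]_Θ − [h]_Θ = −2·(0) + (0) + (0) − (-1) = 1
Net dimensions [M⁻³ L⁴ T⁵ Θ] ≠ [1] — not dimensionless.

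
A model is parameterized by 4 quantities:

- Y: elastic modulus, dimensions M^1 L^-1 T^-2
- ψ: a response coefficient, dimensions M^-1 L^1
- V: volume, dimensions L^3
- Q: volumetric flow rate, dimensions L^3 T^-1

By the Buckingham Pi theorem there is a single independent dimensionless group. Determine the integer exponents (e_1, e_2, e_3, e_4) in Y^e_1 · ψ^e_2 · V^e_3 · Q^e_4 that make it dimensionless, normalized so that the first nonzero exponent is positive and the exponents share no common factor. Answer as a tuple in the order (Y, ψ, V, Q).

(1, 1, 2, -2)

M: e_1·(1) + e_2·(-1) + e_3·(0) + e_4·(0) = 0
L: e_1·(-1) + e_2·(1) + e_3·(3) + e_4·(3) = 0
T: e_1·(-2) + e_2·(0) + e_3·(0) + e_4·(-1) = 0
Solving this homogeneous linear system for the smallest-integer solution (first nonzero entry positive) gives (1, 1, 2, -2).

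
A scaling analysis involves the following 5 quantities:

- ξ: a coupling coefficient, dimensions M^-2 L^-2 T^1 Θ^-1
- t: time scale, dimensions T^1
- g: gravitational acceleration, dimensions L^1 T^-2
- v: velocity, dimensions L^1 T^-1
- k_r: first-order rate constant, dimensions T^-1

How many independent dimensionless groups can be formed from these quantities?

2

There are 5 variables and 4 base dimensions (M, L, T, Θ).
The dimension matrix has rank 3 (less than 4: the dimension vectors are linearly dependent).
Independent dimensionless groups: 5 − 3 = 2.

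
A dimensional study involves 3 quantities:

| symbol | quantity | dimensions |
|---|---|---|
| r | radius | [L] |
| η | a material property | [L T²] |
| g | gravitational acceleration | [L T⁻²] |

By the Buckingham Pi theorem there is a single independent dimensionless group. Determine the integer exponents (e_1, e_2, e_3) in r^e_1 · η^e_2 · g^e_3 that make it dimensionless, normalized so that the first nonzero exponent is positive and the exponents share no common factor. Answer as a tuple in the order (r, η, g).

L: e_1·(1) + e_2·(1) + e_3·(1) = 0
T: e_1·(0) + e_2·(2) + e_3·(-2) = 0
Solving this homogeneous linear system for the smallest-integer solution (first nonzero entry positive) gives (2, -1, -1).

(2, -1, -1)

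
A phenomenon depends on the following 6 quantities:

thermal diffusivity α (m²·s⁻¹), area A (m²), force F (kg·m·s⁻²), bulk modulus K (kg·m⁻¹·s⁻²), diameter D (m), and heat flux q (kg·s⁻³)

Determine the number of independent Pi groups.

There are 6 variables and 3 base dimensions (M, L, T).
The dimension matrix has rank 3.
Independent dimensionless groups: 6 − 3 = 3.

3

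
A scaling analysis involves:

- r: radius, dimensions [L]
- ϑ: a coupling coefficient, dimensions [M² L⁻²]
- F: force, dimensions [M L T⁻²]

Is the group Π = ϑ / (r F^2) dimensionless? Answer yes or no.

Sum the exponent of each base dimension across the product:
  M: −[r]_M + [ϑ]_M − 2·[F]_M = −(0) + (2) − 2·(1) = 0
  L: −[r]_L + [ϑ]_L − 2·[F]_L = −(1) + (-2) − 2·(1) = -5
  T: −[r]_T + [ϑ]_T − 2·[F]_T = −(0) + (0) − 2·(-2) = 4
Net dimensions [L⁻⁵ T⁴] ≠ [1] — not dimensionless.

no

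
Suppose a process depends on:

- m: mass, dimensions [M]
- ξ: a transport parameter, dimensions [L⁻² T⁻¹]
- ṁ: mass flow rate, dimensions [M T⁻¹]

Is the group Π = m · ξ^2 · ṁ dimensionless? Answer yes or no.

Sum the exponent of each base dimension across the product:
  M: [m]_M + 2·[ξ]_M + [ṁ]_M = (1) + 2·(0) + (1) = 2
  L: [m]_L + 2·[ξ]_L + [ṁ]_L = (0) + 2·(-2) + (0) = -4
  T: [m]_T + 2·[ξ]_T + [ṁ]_T = (0) + 2·(-1) + (-1) = -3
Net dimensions [M² L⁻⁴ T⁻³] ≠ [1] — not dimensionless.

no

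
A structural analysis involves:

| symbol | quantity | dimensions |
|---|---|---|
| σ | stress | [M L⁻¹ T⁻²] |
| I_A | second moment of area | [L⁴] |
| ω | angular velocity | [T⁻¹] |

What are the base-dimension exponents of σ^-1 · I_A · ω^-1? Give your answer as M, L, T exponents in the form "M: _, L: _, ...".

Collect each base-dimension exponent across the product:
  M: −(1) + (0) − (0) = -1
  L: −(-1) + (4) − (0) = 5
  T: −(-2) + (0) − (-1) = 3
So the dimensions are [M⁻¹ L⁵ T³].

M: -1, L: 5, T: 3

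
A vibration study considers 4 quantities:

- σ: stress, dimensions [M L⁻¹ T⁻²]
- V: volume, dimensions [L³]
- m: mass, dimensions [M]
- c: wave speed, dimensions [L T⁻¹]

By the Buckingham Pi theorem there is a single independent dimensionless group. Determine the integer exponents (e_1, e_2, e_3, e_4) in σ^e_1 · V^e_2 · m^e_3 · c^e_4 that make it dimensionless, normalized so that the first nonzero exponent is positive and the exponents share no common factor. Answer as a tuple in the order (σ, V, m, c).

(1, 1, -1, -2)

M: e_1·(1) + e_2·(0) + e_3·(1) + e_4·(0) = 0
L: e_1·(-1) + e_2·(3) + e_3·(0) + e_4·(1) = 0
T: e_1·(-2) + e_2·(0) + e_3·(0) + e_4·(-1) = 0
Solving this homogeneous linear system for the smallest-integer solution (first nonzero entry positive) gives (1, 1, -1, -2).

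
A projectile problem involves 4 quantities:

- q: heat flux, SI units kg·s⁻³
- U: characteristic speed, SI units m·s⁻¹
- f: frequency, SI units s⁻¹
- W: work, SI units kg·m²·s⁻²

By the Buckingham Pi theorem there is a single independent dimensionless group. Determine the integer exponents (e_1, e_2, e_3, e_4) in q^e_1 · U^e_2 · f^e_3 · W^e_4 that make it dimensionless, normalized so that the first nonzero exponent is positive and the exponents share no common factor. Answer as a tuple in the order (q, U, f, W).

(1, 2, -3, -1)

M: e_1·(1) + e_2·(0) + e_3·(0) + e_4·(1) = 0
L: e_1·(0) + e_2·(1) + e_3·(0) + e_4·(2) = 0
T: e_1·(-3) + e_2·(-1) + e_3·(-1) + e_4·(-2) = 0
Solving this homogeneous linear system for the smallest-integer solution (first nonzero entry positive) gives (1, 2, -3, -1).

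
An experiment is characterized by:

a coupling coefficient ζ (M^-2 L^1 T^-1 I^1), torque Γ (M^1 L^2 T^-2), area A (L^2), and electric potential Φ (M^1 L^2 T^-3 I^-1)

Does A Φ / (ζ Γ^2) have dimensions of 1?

no

Sum the exponent of each base dimension across the product:
  M: −[ζ]_M − 2·[Γ]_M + [A]_M + [Φ]_M = −(-2) − 2·(1) + (0) + (1) = 1
  L: −[ζ]_L − 2·[Γ]_L + [A]_L + [Φ]_L = −(1) − 2·(2) + (2) + (2) = -1
  T: −[ζ]_T − 2·[Γ]_T + [A]_T + [Φ]_T = −(-1) − 2·(-2) + (0) + (-3) = 2
  I: −[ζ]_I − 2·[Γ]_I + [A]_I + [Φ]_I = −(1) − 2·(0) + (0) + (-1) = -2
Net dimensions [M L⁻¹ T² I⁻²] ≠ [1] — not dimensionless.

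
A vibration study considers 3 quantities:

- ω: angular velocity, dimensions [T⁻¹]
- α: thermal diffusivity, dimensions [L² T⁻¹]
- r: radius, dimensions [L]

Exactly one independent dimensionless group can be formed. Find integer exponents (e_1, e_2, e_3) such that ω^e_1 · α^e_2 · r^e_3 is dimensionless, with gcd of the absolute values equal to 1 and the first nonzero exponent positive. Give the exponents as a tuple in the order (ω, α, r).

L: e_1·(0) + e_2·(2) + e_3·(1) = 0
T: e_1·(-1) + e_2·(-1) + e_3·(0) = 0
Solving this homogeneous linear system for the smallest-integer solution (first nonzero entry positive) gives (1, -1, 2).

(1, -1, 2)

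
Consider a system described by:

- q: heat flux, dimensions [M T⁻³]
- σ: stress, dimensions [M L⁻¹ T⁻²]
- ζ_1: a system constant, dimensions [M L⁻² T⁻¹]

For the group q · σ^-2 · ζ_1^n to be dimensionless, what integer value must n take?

Balance the M exponent: (1)·n from ζ_1, plus (1) − 2·(1) = -1 from the rest, must sum to zero.
n − 1 = 0, so n = 1.

1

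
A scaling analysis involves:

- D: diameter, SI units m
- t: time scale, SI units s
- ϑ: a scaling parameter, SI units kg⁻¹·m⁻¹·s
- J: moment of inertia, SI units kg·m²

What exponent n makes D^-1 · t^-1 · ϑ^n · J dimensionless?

Balance the M exponent: (-1)·n from ϑ, plus −(0) − (0) + (1) = 1 from the rest, must sum to zero.
−n + 1 = 0, so n = 1.

1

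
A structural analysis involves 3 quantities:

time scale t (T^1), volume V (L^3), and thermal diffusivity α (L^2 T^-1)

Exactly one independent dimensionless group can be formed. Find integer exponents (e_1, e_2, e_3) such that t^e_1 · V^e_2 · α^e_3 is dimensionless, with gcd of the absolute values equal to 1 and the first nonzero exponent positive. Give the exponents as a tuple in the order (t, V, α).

(3, -2, 3)

L: e_1·(0) + e_2·(3) + e_3·(2) = 0
T: e_1·(1) + e_2·(0) + e_3·(-1) = 0
Solving this homogeneous linear system for the smallest-integer solution (first nonzero entry positive) gives (3, -2, 3).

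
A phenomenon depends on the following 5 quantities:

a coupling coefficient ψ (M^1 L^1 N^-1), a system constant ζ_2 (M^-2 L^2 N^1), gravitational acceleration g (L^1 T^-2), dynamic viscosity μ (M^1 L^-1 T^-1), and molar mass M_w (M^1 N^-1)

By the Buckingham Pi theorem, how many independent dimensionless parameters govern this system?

1

There are 5 variables and 4 base dimensions (M, L, T, N).
The dimension matrix has rank 4.
Independent dimensionless groups: 5 − 4 = 1.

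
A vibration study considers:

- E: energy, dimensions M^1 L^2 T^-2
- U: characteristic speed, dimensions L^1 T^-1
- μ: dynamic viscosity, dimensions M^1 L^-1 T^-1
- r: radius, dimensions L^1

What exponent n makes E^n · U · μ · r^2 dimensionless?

Balance the M exponent: (1)·n from E, plus (0) + (1) + 2·(0) = 1 from the rest, must sum to zero.
n + 1 = 0, so n = -1.

-1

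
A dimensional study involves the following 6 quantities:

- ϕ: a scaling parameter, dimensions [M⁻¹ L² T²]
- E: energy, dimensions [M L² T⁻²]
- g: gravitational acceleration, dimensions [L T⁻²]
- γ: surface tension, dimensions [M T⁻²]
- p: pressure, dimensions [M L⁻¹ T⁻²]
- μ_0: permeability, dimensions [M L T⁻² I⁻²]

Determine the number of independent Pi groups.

There are 6 variables and 4 base dimensions (M, L, T, I).
The dimension matrix has rank 4.
Independent dimensionless groups: 6 − 4 = 2.

2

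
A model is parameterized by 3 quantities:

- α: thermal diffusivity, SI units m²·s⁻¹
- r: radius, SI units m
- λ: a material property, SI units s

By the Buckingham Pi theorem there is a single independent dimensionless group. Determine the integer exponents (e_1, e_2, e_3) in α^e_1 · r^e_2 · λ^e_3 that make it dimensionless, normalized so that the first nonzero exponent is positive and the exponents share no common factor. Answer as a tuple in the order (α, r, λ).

L: e_1·(2) + e_2·(1) + e_3·(0) = 0
T: e_1·(-1) + e_2·(0) + e_3·(1) = 0
Solving this homogeneous linear system for the smallest-integer solution (first nonzero entry positive) gives (1, -2, 1).

(1, -2, 1)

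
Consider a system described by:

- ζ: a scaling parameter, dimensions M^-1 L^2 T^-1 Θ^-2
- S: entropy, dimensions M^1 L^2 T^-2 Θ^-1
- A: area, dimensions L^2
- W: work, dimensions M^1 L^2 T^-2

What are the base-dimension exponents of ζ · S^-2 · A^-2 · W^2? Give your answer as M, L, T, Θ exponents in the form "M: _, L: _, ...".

M: -1, L: -2, T: -1, Θ: 0

Collect each base-dimension exponent across the product:
  M: (-1) − 2·(1) − 2·(0) + 2·(1) = -1
  L: (2) − 2·(2) − 2·(2) + 2·(2) = -2
  T: (-1) − 2·(-2) − 2·(0) + 2·(-2) = -1
  Θ: (-2) − 2·(-1) − 2·(0) + 2·(0) = 0
So the dimensions are [M⁻¹ L⁻² T⁻¹].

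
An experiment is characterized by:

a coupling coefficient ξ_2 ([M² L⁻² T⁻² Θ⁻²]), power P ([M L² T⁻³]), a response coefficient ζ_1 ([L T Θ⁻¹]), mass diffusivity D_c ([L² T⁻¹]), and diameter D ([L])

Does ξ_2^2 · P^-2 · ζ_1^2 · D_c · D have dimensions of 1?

no

Sum the exponent of each base dimension across the product:
  M: 2·[ξ_2]_M − 2·[P]_M + 2·[ζ_1]_M + [D_c]_M + [D]_M = 2·(2) − 2·(1) + 2·(0) + (0) + (0) = 2
  L: 2·[ξ_2]_L − 2·[P]_L + 2·[ζ_1]_L + [D_c]_L + [D]_L = 2·(-2) − 2·(2) + 2·(1) + (2) + (1) = -3
  T: 2·[ξ_2]_T − 2·[P]_T + 2·[ζ_1]_T + [D_c]_T + [D]_T = 2·(-2) − 2·(-3) + 2·(1) + (-1) + (0) = 3
  Θ: 2·[ξ_2]_Θ − 2·[P]_Θ + 2·[ζ_1]_Θ + [D_c]_Θ + [D]_Θ = 2·(-2) − 2·(0) + 2·(-1) + (0) + (0) = -6
Net dimensions [M² L⁻³ T³ Θ⁻⁶] ≠ [1] — not dimensionless.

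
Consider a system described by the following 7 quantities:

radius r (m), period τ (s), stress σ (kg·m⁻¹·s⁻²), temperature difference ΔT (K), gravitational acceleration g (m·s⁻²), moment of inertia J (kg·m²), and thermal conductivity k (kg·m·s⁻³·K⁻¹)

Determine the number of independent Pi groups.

There are 7 variables and 4 base dimensions (M, L, T, Θ).
The dimension matrix has rank 4.
Independent dimensionless groups: 7 − 4 = 3.

3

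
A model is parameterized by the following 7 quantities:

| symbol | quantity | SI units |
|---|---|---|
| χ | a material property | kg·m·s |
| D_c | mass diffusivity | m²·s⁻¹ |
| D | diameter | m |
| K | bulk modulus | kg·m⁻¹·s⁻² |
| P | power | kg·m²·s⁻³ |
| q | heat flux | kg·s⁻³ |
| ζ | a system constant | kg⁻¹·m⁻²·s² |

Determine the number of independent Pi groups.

There are 7 variables and 3 base dimensions (M, L, T).
The dimension matrix has rank 3.
Independent dimensionless groups: 7 − 3 = 4.

4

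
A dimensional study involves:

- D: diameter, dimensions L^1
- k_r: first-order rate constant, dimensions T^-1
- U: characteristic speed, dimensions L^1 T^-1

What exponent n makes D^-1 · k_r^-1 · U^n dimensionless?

Balance the L exponent: (1)·n from U, plus −(1) − (0) = -1 from the rest, must sum to zero.
n − 1 = 0, so n = 1.

1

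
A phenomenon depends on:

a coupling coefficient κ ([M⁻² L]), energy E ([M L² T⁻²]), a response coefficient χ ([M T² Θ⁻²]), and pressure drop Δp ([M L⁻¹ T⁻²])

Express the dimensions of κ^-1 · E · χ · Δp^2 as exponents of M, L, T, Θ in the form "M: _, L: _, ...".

M: 6, L: -1, T: -4, Θ: -2

Collect each base-dimension exponent across the product:
  M: −(-2) + (1) + (1) + 2·(1) = 6
  L: −(1) + (2) + (0) + 2·(-1) = -1
  T: −(0) + (-2) + (2) + 2·(-2) = -4
  Θ: −(0) + (0) + (-2) + 2·(0) = -2
So the dimensions are [M⁶ L⁻¹ T⁻⁴ Θ⁻²].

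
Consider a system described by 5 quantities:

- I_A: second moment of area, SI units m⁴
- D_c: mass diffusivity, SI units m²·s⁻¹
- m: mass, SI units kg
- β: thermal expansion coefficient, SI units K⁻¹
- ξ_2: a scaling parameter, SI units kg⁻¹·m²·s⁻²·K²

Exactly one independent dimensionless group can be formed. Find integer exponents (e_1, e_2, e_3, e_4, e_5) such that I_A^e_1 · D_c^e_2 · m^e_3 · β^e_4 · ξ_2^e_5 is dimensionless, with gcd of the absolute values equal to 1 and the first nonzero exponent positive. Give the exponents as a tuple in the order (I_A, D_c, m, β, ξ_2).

(1, -4, 2, 4, 2)

M: e_1·(0) + e_2·(0) + e_3·(1) + e_4·(0) + e_5·(-1) = 0
L: e_1·(4) + e_2·(2) + e_3·(0) + e_4·(0) + e_5·(2) = 0
T: e_1·(0) + e_2·(-1) + e_3·(0) + e_4·(0) + e_5·(-2) = 0
Θ: e_1·(0) + e_2·(0) + e_3·(0) + e_4·(-1) + e_5·(2) = 0
Solving this homogeneous linear system for the smallest-integer solution (first nonzero entry positive) gives (1, -4, 2, 4, 2).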